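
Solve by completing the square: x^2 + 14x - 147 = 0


Start: x^2 + 14x - 147 = 0
Move constant: x^2 + 14x = 147
Half of 14 is 7, squared is 49
Add 49 to both sides: x^2 + 14x + 49 = 196
(x + 7)^2 = 196
x + 7 = ±14
x = -7 + 14 = 7 or x = -7 - 14 = -21

x = -21, x = 7


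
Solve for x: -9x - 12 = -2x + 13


Starting with: -9x - 12 = -2x + 13
Move all x terms to left: (-9 + 2)x = 13 + 12
Simplify: -7x = 25
Divide both sides by -7: x = -25/7

x = -25/7


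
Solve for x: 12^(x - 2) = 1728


Express both sides with the same base.
1728 = 12^3
Since the bases match, equate exponents: x - 2 = 3
So x = 3 - (-2) = 5

x = 5


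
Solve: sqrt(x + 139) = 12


Square both sides: x + 139 = 12^2 = 144
x = 144 - 139 = 5
x = 5
Check: sqrt(1*5 + 139) = sqrt(144) = 12 ✓

x = 5


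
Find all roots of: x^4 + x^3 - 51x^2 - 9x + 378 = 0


Let p(x) = x^4 + x^3 - 51x^2 - 9x + 378. By the rational root theorem (leading coefficient 1), any rational root is an integer divisor of 378: try ±1, ±2, ... in turn.
Test x = 1: value = 320 ≠ 0.
Test x = -1: value = 336 ≠ 0.
Test x = 2: value = 180 ≠ 0.
Test x = -2: value = 200 ≠ 0.
Test x = 3: value = 0 ✓, so (x - 3) is a factor.
Synthetic division by (x - 3): bring down 1; 1(3) + 1 = 4; 4(3) - 51 = -39; (-39)(3) - 9 = -126; (-126)(3) + 378 = 0 → quotient x^3 + 4x^2 - 39x - 126, remainder 0.
Continue with the quotient x^3 + 4x^2 - 39x - 126 (candidates must divide 126; re-test x = 3 first in case it repeats).
Test x = 3: value = -180 ≠ 0.
Test x = -3: value = 0 ✓, so (x + 3) is a factor.
Synthetic division by (x + 3): bring down 1; 1(-3) + 4 = 1; 1(-3) - 39 = -42; (-42)(-3) - 126 = 0 → quotient x^2 + x - 42, remainder 0.
Solve the quadratic x^2 + x - 42 = 0: discriminant = 1^2 - 4(1)(-42) = 1 + 168 = 169.
sqrt(169) = 13, so x = (-1 ± 13)/2: x = 6 or x = -7.
Collecting all roots found:

x = -7, x = -3, x = 3, x = 6


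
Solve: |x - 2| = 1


An absolute value equation |expr| = 1 gives two cases:
Case 1: x - 2 = 1
  x = 3, so x = 3
Case 2: x - 2 = -1
  x = 1, so x = 1

x = 1, x = 3


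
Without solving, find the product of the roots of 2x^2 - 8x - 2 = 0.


By Vieta's formulas for ax^2 + bx + c = 0:
  Sum of roots = -b/a
  Product of roots = c/a

Here a = 2, b = -8, c = -2
Sum = -(-8)/2 = 4
Product = -2/2 = -1

Product = -1


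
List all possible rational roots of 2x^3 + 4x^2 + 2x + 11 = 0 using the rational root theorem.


Rational root theorem: possible roots are ±p/q where:
  p divides the constant term (11): p ∈ {1, 11}
  q divides the leading coefficient (2): q ∈ {1, 2}

All possible rational roots: -11, -11/2, -1, -1/2, 1/2, 1, 11/2, 11

-11, -11/2, -1, -1/2, 1/2, 1, 11/2, 11


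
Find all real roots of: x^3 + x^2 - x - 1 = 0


Let p(x) = x^3 + x^2 - x - 1. By the rational root theorem (leading coefficient 1), any rational root is an integer divisor of 1: try ±1, ±2, ... in turn.
Test x = 1: value = 0 ✓, so (x - 1) is a factor.
Synthetic division by (x - 1): bring down 1; 1(1) + 1 = 2; 2(1) - 1 = 1; 1(1) - 1 = 0 → quotient x^2 + 2x + 1, remainder 0.
Solve the quadratic x^2 + 2x + 1 = 0: discriminant = 2^2 - 4(1)(1) = 4 - 4 = 0.
Discriminant = 0, so a double root: x = -2/2 = -1.

x = -1 (multiplicity 2), x = 1


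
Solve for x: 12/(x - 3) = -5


Multiply both sides by (x - 3): 12 = -5(x - 3)
Distribute: 12 = -5x + 15
-5x = 12 - 15 = -3
x = 3/5

x = 3/5


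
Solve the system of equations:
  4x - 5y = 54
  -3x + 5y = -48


Using Cramer's rule:
Determinant D = (4)(5) - (-3)(-5) = 20 - 15 = 5
Dx = (54)(5) - (-48)(-5) = 270 - 240 = 30
Dy = (4)(-48) - (-3)(54) = -192 + 162 = -30
x = Dx/D = 30/5 = 6
y = Dy/D = -30/5 = -6

x = 6, y = -6


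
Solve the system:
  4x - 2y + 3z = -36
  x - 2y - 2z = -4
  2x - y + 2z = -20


Using Cramer's rule. Expand each determinant along the first row.
D  = 4*[(-2)*2 - (-2)*(-1)] - (-2)*[1*2 - (-2)*2] + 3*[1*(-1) - (-2)*2]
  = 4*(-6) - (-2)*(6) + 3*(3) = -3
Dx = (-36)*[(-2)*2 - (-2)*(-1)] - (-2)*[(-4)*2 - (-2)*(-20)] + 3*[(-4)*(-1) - (-2)*(-20)]
  = (-36)*(-6) - (-2)*(-48) + 3*(-36) = 12
Dy = 4*[(-4)*2 - (-2)*(-20)] - (-36)*[1*2 - (-2)*2] + 3*[1*(-20) - (-4)*2]
  = 4*(-48) - (-36)*(6) + 3*(-12) = -12
Dz = 4*[(-2)*(-20) - (-4)*(-1)] - (-2)*[1*(-20) - (-4)*2] + (-36)*[1*(-1) - (-2)*2]
  = 4*(36) - (-2)*(-12) + (-36)*(3) = 12
x = Dx/D = 12/-3 = -4, y = Dy/D = -12/-3 = 4, z = Dz/D = 12/-3 = -4
Check eq1: (4)(-4) + (-2)(4) + (3)(-4) = -36 = -36 ✓
Check eq2: (1)(-4) + (-2)(4) + (-2)(-4) = -4 = -4 ✓
Check eq3: (2)(-4) + (-1)(4) + (2)(-4) = -20 = -20 ✓

x = -4, y = 4, z = -4


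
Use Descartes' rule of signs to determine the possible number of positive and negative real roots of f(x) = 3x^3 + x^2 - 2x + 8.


Descartes' rule of signs:

For positive roots, count sign changes in f(x) = 3x^3 + x^2 - 2x + 8:
Signs of coefficients: +, +, -, +
Number of sign changes: 2
Possible positive real roots: 2, 0

For negative roots, examine f(-x) = -3x^3 + x^2 + 2x + 8:
Signs of coefficients: -, +, +, +
Number of sign changes: 1
Possible negative real roots: 1

Positive roots: 2 or 0; Negative roots: 1


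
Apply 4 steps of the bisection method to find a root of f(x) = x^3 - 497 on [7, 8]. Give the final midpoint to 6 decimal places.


f(x) = x^3 - 497
f(7) = -154 < 0
f(8) = 15 > 0

Step 1: midpoint = (7.000000 + 8.000000)/2 = 7.500000
  f(7.500000) = -75.125000
  f(mid) < 0, so root is in [7.500000, 8.000000]

Step 2: midpoint = (7.500000 + 8.000000)/2 = 7.750000
  f(7.750000) = -31.515625
  f(mid) < 0, so root is in [7.750000, 8.000000]

Step 3: midpoint = (7.750000 + 8.000000)/2 = 7.875000
  f(7.875000) = -8.626953
  f(mid) < 0, so root is in [7.875000, 8.000000]

Step 4: midpoint = (7.875000 + 8.000000)/2 = 7.937500
  f(7.937500) = 3.093506
  f(mid) > 0, so root is in [7.875000, 7.937500]

midpoint = 7.937500


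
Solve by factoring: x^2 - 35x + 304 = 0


We need two numbers that multiply to 304 and add to -35.
Those numbers are -16 and -19 (since (-16) * (-19) = 304 and (-16) + (-19) = -35).
So x^2 - 35x + 304 = (x - 16)(x - 19) = 0
Setting each factor to zero: x = 16 or x = 19

x = 16, x = 19


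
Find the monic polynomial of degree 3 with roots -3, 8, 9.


A monic polynomial with roots -3, 8, 9 is:
p(x) = (x + 3)(x - 8)(x - 9)
After multiplying by (x + 3): x + 3
After multiplying by (x - 8): x^2 - 5x - 24
After multiplying by (x - 9): x^3 - 14x^2 + 21x + 216

x^3 - 14x^2 + 21x + 216


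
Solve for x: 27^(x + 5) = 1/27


Express both sides with the same base.
1/27 = 27^(-1)
Since the bases match, equate exponents: x + 5 = -1
So x = -1 - (5) = -6

x = -6


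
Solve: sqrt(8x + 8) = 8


Square both sides: 8x + 8 = 8^2 = 64
8x = 64 - 8 = 56
x = 7
Check: sqrt(8*7 + 8) = sqrt(64) = 8 ✓

x = 7


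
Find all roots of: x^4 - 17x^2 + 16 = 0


Let p(x) = x^4 - 17x^2 + 16. By the rational root theorem (leading coefficient 1), any rational root is an integer divisor of 16: try ±1, ±2, ... in turn.
Test x = 1: value = 0 ✓, so (x - 1) is a factor.
Synthetic division by (x - 1): bring down 1; 1(1) + 0 = 1; 1(1) - 17 = -16; (-16)(1) + 0 = -16; (-16)(1) + 16 = 0 → quotient x^3 + x^2 - 16x - 16, remainder 0.
Continue with the quotient x^3 + x^2 - 16x - 16 (candidates must divide 16; re-test x = 1 first in case it repeats).
Test x = 1: value = -30 ≠ 0.
Test x = -1: value = 0 ✓, so (x + 1) is a factor.
Synthetic division by (x + 1): bring down 1; 1(-1) + 1 = 0; 0(-1) - 16 = -16; (-16)(-1) - 16 = 0 → quotient x^2 - 16, remainder 0.
Solve the quadratic x^2 - 16 = 0: discriminant = 0^2 - 4(1)(-16) = 0 + 64 = 64.
sqrt(64) = 8, so x = (0 ± 8)/2: x = 4 or x = -4.
Collecting all roots found:

x = -4, x = -1, x = 1, x = 4


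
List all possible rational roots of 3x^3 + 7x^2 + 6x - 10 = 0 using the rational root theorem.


Rational root theorem: possible roots are ±p/q where:
  p divides the constant term (-10): p ∈ {1, 2, 5, 10}
  q divides the leading coefficient (3): q ∈ {1, 3}

All possible rational roots: -10, -5, -10/3, -2, -5/3, -1, -2/3, -1/3, 1/3, 2/3, 1, 5/3, 2, 10/3, 5, 10

-10, -5, -10/3, -2, -5/3, -1, -2/3, -1/3, 1/3, 2/3, 1, 5/3, 2, 10/3, 5, 10


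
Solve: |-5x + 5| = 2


An absolute value equation |expr| = 2 gives two cases:
Case 1: -5x + 5 = 2
  -5x = -3, so x = 3/5
Case 2: -5x + 5 = -2
  -5x = -7, so x = 7/5

x = 3/5, x = 7/5


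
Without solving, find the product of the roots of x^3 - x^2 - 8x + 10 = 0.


By Vieta's formulas for x^3 + bx^2 + cx + d = 0:
  r1 + r2 + r3 = -b/a = 1
  r1*r2 + r1*r3 + r2*r3 = c/a = -8
  r1*r2*r3 = -d/a = -10


Product = -10


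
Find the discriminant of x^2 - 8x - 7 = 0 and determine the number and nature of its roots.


For ax^2 + bx + c = 0, discriminant D = b^2 - 4ac
Here a = 1, b = -8, c = -7
D = (-8)^2 - 4(1)(-7) = 64 + 28 = 92

D = 92 > 0 but not a perfect square
The equation has 2 distinct real irrational roots.

Discriminant = 92, 2 distinct real irrational roots


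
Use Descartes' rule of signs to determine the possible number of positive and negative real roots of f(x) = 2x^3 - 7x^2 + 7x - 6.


Descartes' rule of signs:

For positive roots, count sign changes in f(x) = 2x^3 - 7x^2 + 7x - 6:
Signs of coefficients: +, -, +, -
Number of sign changes: 3
Possible positive real roots: 3, 1

For negative roots, examine f(-x) = -2x^3 - 7x^2 - 7x - 6:
Signs of coefficients: -, -, -, -
Number of sign changes: 0
Possible negative real roots: 0

Positive roots: 3 or 1; Negative roots: 0


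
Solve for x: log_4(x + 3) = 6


Convert to exponential form: x + 3 = 4^6 = 4096
x = 4096 - 3 = 4093
Check: log_4(4093 + 3) = log_4(4096) = log_4(4096) = 6 ✓

x = 4093


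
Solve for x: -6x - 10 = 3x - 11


Starting with: -6x - 10 = 3x - 11
Move all x terms to left: (-6 - 3)x = -11 + 10
Simplify: -9x = -1
Divide both sides by -9: x = 1/9

x = 1/9


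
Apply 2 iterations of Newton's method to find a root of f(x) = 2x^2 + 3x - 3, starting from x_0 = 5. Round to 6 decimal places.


Newton's method: x_(n+1) = x_n - f(x_n)/f'(x_n)
f(x) = 2x^2 + 3x - 3
f'(x) = 4x + 3

Iteration 1:
  f(5.000000) = 62.000000
  f'(5.000000) = 23.000000
  x_1 = 5.000000 - (62.000000)/(23.000000) = 2.304348

Iteration 2:
  f(2.304348) = 14.533081
  f'(2.304348) = 12.217391
  x_2 = 2.304348 - (14.533081)/(12.217391) = 1.114807

x_2 = 1.114807


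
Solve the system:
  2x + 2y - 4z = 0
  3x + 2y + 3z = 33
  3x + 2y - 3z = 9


Using Cramer's rule. Expand each determinant along the first row.
D  = 2*[2*(-3) - 3*2] - 2*[3*(-3) - 3*3] + (-4)*[3*2 - 2*3]
  = 2*(-12) - 2*(-18) + (-4)*(0) = 12
Dx = 0*[2*(-3) - 3*2] - 2*[33*(-3) - 3*9] + (-4)*[33*2 - 2*9]
  = 0*(-12) - 2*(-126) + (-4)*(48) = 60
Dy = 2*[33*(-3) - 3*9] - 0*[3*(-3) - 3*3] + (-4)*[3*9 - 33*3]
  = 2*(-126) - 0*(-18) + (-4)*(-72) = 36
Dz = 2*[2*9 - 33*2] - 2*[3*9 - 33*3] + 0*[3*2 - 2*3]
  = 2*(-48) - 2*(-72) + 0*(0) = 48
x = Dx/D = 60/12 = 5, y = Dy/D = 36/12 = 3, z = Dz/D = 48/12 = 4
Check eq1: (2)(5) + (2)(3) + (-4)(4) = 0 = 0 ✓
Check eq2: (3)(5) + (2)(3) + (3)(4) = 33 = 33 ✓
Check eq3: (3)(5) + (2)(3) + (-3)(4) = 9 = 9 ✓

x = 5, y = 3, z = 4


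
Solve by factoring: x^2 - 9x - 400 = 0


We need two numbers that multiply to -400 and add to -9.
Those numbers are -25 and 16 (since (-25) * 16 = -400 and (-25) + 16 = -9).
So x^2 - 9x - 400 = (x - 25)(x + 16) = 0
Setting each factor to zero: x = 25 or x = -16

x = -16, x = 25


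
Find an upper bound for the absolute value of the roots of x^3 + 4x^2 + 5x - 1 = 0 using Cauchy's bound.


Cauchy's bound: all roots r satisfy |r| <= 1 + max(|a_i/a_n|) for i = 0,...,n-1
where a_n is the leading coefficient.

Coefficients: [1, 4, 5, -1]
Leading coefficient a_n = 1
Ratios |a_i/a_n|: 4, 5, 1
Maximum ratio: 5
Cauchy's bound: |r| <= 1 + 5 = 6

Upper bound = 6


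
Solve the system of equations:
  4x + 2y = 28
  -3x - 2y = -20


Using Cramer's rule:
Determinant D = (4)(-2) - (-3)(2) = -8 + 6 = -2
Dx = (28)(-2) - (-20)(2) = -56 + 40 = -16
Dy = (4)(-20) - (-3)(28) = -80 + 84 = 4
x = Dx/D = -16/-2 = 8
y = Dy/D = 4/-2 = -2

x = 8, y = -2


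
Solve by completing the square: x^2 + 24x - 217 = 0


Start: x^2 + 24x - 217 = 0
Move constant: x^2 + 24x = 217
Half of 24 is 12, squared is 144
Add 144 to both sides: x^2 + 24x + 144 = 361
(x + 12)^2 = 361
x + 12 = ±19
x = -12 + 19 = 7 or x = -12 - 19 = -31

x = -31, x = 7


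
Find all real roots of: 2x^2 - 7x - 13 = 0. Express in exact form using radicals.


Using the quadratic formula: x = (-b ± sqrt(b^2 - 4ac)) / (2a)
Here a = 2, b = -7, c = -13
Discriminant = b^2 - 4ac = (-7)^2 - 4(2)(-13) = 49 + 104 = 153
Since discriminant = 153 > 0, there are two real roots.
x = (7 ± 3*sqrt(17)) / 4
Numerically: x ≈ 4.8423 or x ≈ -1.3423

x = (7 + 3*sqrt(17)) / 4 or x = (7 - 3*sqrt(17)) / 4


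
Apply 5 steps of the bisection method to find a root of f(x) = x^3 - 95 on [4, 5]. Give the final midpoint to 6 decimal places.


f(x) = x^3 - 95
f(4) = -31 < 0
f(5) = 30 > 0

Step 1: midpoint = (4.000000 + 5.000000)/2 = 4.500000
  f(4.500000) = -3.875000
  f(mid) < 0, so root is in [4.500000, 5.000000]

Step 2: midpoint = (4.500000 + 5.000000)/2 = 4.750000
  f(4.750000) = 12.171875
  f(mid) > 0, so root is in [4.500000, 4.750000]

Step 3: midpoint = (4.500000 + 4.750000)/2 = 4.625000
  f(4.625000) = 3.931641
  f(mid) > 0, so root is in [4.500000, 4.625000]

Step 4: midpoint = (4.500000 + 4.625000)/2 = 4.562500
  f(4.562500) = -0.025146
  f(mid) < 0, so root is in [4.562500, 4.625000]

Step 5: midpoint = (4.562500 + 4.625000)/2 = 4.593750
  f(4.593750) = 1.939789
  f(mid) > 0, so root is in [4.562500, 4.593750]

midpoint = 4.593750


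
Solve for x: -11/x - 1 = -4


Subtract -1 from both sides: -11/x = -3
Multiply both sides by x: -11 = -3 * x
Divide by -3: x = 11/3

x = 11/3


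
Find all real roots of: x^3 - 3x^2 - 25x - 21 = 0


Let p(x) = x^3 - 3x^2 - 25x - 21. By the rational root theorem (leading coefficient 1), any rational root is an integer divisor of 21: try ±1, ±2, ... in turn.
Test x = 1: value = -48 ≠ 0.
Test x = -1: value = 0 ✓, so (x + 1) is a factor.
Synthetic division by (x + 1): bring down 1; 1(-1) - 3 = -4; (-4)(-1) - 25 = -21; (-21)(-1) - 21 = 0 → quotient x^2 - 4x - 21, remainder 0.
Solve the quadratic x^2 - 4x - 21 = 0: discriminant = (-4)^2 - 4(1)(-21) = 16 + 84 = 100.
sqrt(100) = 10, so x = (4 ± 10)/2: x = 7 or x = -3.

x = -3, x = -1, x = 7


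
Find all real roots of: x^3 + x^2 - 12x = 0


The constant term is 0, so x = 0 is a root. Factor out x:
  x(x^2 + x - 12) = 0
Solve the quadratic x^2 + x - 12 = 0: discriminant = 1^2 - 4(1)(-12) = 1 + 48 = 49.
sqrt(49) = 7, so x = (-1 ± 7)/2: x = 3 or x = -4.

x = -4, x = 0, x = 3


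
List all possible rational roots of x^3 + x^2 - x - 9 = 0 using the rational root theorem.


Rational root theorem: possible roots are ±p/q where:
  p divides the constant term (-9): p ∈ {1, 3, 9}
  q divides the leading coefficient (1): q ∈ {1}

All possible rational roots: -9, -3, -1, 1, 3, 9

-9, -3, -1, 1, 3, 9


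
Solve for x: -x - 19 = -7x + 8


Starting with: -x - 19 = -7x + 8
Move all x terms to left: (-1 + 7)x = 8 + 19
Simplify: 6x = 27
Divide both sides by 6: x = 9/2

x = 9/2


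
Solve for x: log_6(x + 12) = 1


Convert to exponential form: x + 12 = 6^1 = 6
x = 6 - 12 = -6
Check: log_6(-6 + 12) = log_6(6) = log_6(6) = 1 ✓

x = -6


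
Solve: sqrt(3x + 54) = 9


Square both sides: 3x + 54 = 9^2 = 81
3x = 81 - 54 = 27
x = 9
Check: sqrt(3*9 + 54) = sqrt(81) = 9 ✓

x = 9


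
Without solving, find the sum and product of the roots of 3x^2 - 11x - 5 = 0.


By Vieta's formulas for ax^2 + bx + c = 0:
  Sum of roots = -b/a
  Product of roots = c/a

Here a = 3, b = -11, c = -5
Sum = -(-11)/3 = 11/3
Product = -5/3 = -5/3

Sum = 11/3, Product = -5/3


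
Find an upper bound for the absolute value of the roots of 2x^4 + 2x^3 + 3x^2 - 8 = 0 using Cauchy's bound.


Cauchy's bound: all roots r satisfy |r| <= 1 + max(|a_i/a_n|) for i = 0,...,n-1
where a_n is the leading coefficient.

Coefficients: [2, 2, 3, 0, -8]
Leading coefficient a_n = 2
Ratios |a_i/a_n|: 1, 3/2, 0, 4
Maximum ratio: 4
Cauchy's bound: |r| <= 1 + 4 = 5

Upper bound = 5


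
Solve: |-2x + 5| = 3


An absolute value equation |expr| = 3 gives two cases:
Case 1: -2x + 5 = 3
  -2x = -2, so x = 1
Case 2: -2x + 5 = -3
  -2x = -8, so x = 4

x = 1, x = 4


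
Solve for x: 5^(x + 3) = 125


Express both sides with the same base.
125 = 5^3
Since the bases match, equate exponents: x + 3 = 3
So x = 3 - (3) = 0

x = 0


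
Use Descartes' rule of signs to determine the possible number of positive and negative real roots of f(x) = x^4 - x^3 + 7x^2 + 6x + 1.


Descartes' rule of signs:

For positive roots, count sign changes in f(x) = x^4 - x^3 + 7x^2 + 6x + 1:
Signs of coefficients: +, -, +, +, +
Number of sign changes: 2
Possible positive real roots: 2, 0

For negative roots, examine f(-x) = x^4 + x^3 + 7x^2 - 6x + 1:
Signs of coefficients: +, +, +, -, +
Number of sign changes: 2
Possible negative real roots: 2, 0

Positive roots: 2 or 0; Negative roots: 2 or 0


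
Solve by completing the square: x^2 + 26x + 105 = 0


Start: x^2 + 26x + 105 = 0
Move constant: x^2 + 26x = -105
Half of 26 is 13, squared is 169
Add 169 to both sides: x^2 + 26x + 169 = 64
(x + 13)^2 = 64
x + 13 = ±8
x = -13 + 8 = -5 or x = -13 - 8 = -21

x = -21, x = -5


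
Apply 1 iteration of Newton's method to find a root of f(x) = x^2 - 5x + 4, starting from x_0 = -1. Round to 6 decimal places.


Newton's method: x_(n+1) = x_n - f(x_n)/f'(x_n)
f(x) = x^2 - 5x + 4
f'(x) = 2x - 5

Iteration 1:
  f(-1.000000) = 10.000000
  f'(-1.000000) = -7.000000
  x_1 = -1.000000 - (10.000000)/(-7.000000) = 0.428571

x_1 = 0.428571


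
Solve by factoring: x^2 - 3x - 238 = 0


We need two numbers that multiply to -238 and add to -3.
Those numbers are -17 and 14 (since (-17) * 14 = -238 and (-17) + 14 = -3).
So x^2 - 3x - 238 = (x - 17)(x + 14) = 0
Setting each factor to zero: x = 17 or x = -14

x = -14, x = 17


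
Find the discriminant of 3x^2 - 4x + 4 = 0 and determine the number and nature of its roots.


For ax^2 + bx + c = 0, discriminant D = b^2 - 4ac
Here a = 3, b = -4, c = 4
D = (-4)^2 - 4(3)(4) = 16 - 48 = -32

D = -32 < 0
The equation has no real roots (2 complex conjugate roots).

Discriminant = -32, no real roots (2 complex conjugate roots)


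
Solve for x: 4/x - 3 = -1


Subtract -3 from both sides: 4/x = 2
Multiply both sides by x: 4 = 2 * x
Divide by 2: x = 2

x = 2


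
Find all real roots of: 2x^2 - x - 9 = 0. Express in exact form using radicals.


Using the quadratic formula: x = (-b ± sqrt(b^2 - 4ac)) / (2a)
Here a = 2, b = -1, c = -9
Discriminant = b^2 - 4ac = (-1)^2 - 4(2)(-9) = 1 + 72 = 73
Since discriminant = 73 > 0, there are two real roots.
x = (1 ± sqrt(73)) / 4
Numerically: x ≈ 2.3860 or x ≈ -1.8860

x = (1 + sqrt(73)) / 4 or x = (1 - sqrt(73)) / 4


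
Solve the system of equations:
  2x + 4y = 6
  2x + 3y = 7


Using Cramer's rule:
Determinant D = (2)(3) - (2)(4) = 6 - 8 = -2
Dx = (6)(3) - (7)(4) = 18 - 28 = -10
Dy = (2)(7) - (2)(6) = 14 - 12 = 2
x = Dx/D = -10/-2 = 5
y = Dy/D = 2/-2 = -1

x = 5, y = -1


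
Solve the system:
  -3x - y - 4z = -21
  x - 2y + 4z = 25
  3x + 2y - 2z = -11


Using Cramer's rule. Expand each determinant along the first row.
D  = (-3)*[(-2)*(-2) - 4*2] - (-1)*[1*(-2) - 4*3] + (-4)*[1*2 - (-2)*3]
  = (-3)*(-4) - (-1)*(-14) + (-4)*(8) = -34
Dx = (-21)*[(-2)*(-2) - 4*2] - (-1)*[25*(-2) - 4*(-11)] + (-4)*[25*2 - (-2)*(-11)]
  = (-21)*(-4) - (-1)*(-6) + (-4)*(28) = -34
Dy = (-3)*[25*(-2) - 4*(-11)] - (-21)*[1*(-2) - 4*3] + (-4)*[1*(-11) - 25*3]
  = (-3)*(-6) - (-21)*(-14) + (-4)*(-86) = 68
Dz = (-3)*[(-2)*(-11) - 25*2] - (-1)*[1*(-11) - 25*3] + (-21)*[1*2 - (-2)*3]
  = (-3)*(-28) - (-1)*(-86) + (-21)*(8) = -170
x = Dx/D = -34/-34 = 1, y = Dy/D = 68/-34 = -2, z = Dz/D = -170/-34 = 5
Check eq1: (-3)(1) + (-1)(-2) + (-4)(5) = -21 = -21 ✓
Check eq2: (1)(1) + (-2)(-2) + (4)(5) = 25 = 25 ✓
Check eq3: (3)(1) + (2)(-2) + (-2)(5) = -11 = -11 ✓

x = 1, y = -2, z = 5


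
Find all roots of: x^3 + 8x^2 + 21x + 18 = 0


Let p(x) = x^3 + 8x^2 + 21x + 18. By the rational root theorem (leading coefficient 1), any rational root is an integer divisor of 18: try ±1, ±2, ... in turn.
Test x = 1: value = 48 ≠ 0.
Test x = -1: value = 4 ≠ 0.
Test x = 2: value = 100 ≠ 0.
Test x = -2: value = 0 ✓, so (x + 2) is a factor.
Synthetic division by (x + 2): bring down 1; 1(-2) + 8 = 6; 6(-2) + 21 = 9; 9(-2) + 18 = 0 → quotient x^2 + 6x + 9, remainder 0.
Solve the quadratic x^2 + 6x + 9 = 0: discriminant = 6^2 - 4(1)(9) = 36 - 36 = 0.
Discriminant = 0, so a double root: x = -6/2 = -3.
Collecting all roots found:

x = -3 (multiplicity 2), x = -2


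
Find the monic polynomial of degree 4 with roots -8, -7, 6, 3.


A monic polynomial with roots -8, -7, 6, 3 is:
p(x) = (x + 8)(x + 7)(x - 6)(x - 3)
After multiplying by (x + 8): x + 8
After multiplying by (x + 7): x^2 + 15x + 56
After multiplying by (x - 6): x^3 + 9x^2 - 34x - 336
After multiplying by (x - 3): x^4 + 6x^3 - 61x^2 - 234x + 1008

x^4 + 6x^3 - 61x^2 - 234x + 1008


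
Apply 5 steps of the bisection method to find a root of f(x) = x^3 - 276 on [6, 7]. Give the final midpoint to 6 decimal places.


f(x) = x^3 - 276
f(6) = -60 < 0
f(7) = 67 > 0

Step 1: midpoint = (6.000000 + 7.000000)/2 = 6.500000
  f(6.500000) = -1.375000
  f(mid) < 0, so root is in [6.500000, 7.000000]

Step 2: midpoint = (6.500000 + 7.000000)/2 = 6.750000
  f(6.750000) = 31.546875
  f(mid) > 0, so root is in [6.500000, 6.750000]

Step 3: midpoint = (6.500000 + 6.750000)/2 = 6.625000
  f(6.625000) = 14.775391
  f(mid) > 0, so root is in [6.500000, 6.625000]

Step 4: midpoint = (6.500000 + 6.625000)/2 = 6.562500
  f(6.562500) = 6.623291
  f(mid) > 0, so root is in [6.500000, 6.562500]

Step 5: midpoint = (6.500000 + 6.562500)/2 = 6.531250
  f(6.531250) = 2.605011
  f(mid) > 0, so root is in [6.500000, 6.531250]

midpoint = 6.531250


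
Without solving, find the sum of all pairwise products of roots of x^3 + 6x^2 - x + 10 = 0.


By Vieta's formulas for x^3 + bx^2 + cx + d = 0:
  r1 + r2 + r3 = -b/a = -6
  r1*r2 + r1*r3 + r2*r3 = c/a = -1
  r1*r2*r3 = -d/a = -10


Sum of pairwise products = -1


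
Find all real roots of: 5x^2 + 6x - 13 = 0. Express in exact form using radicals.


Using the quadratic formula: x = (-b ± sqrt(b^2 - 4ac)) / (2a)
Here a = 5, b = 6, c = -13
Discriminant = b^2 - 4ac = 6^2 - 4(5)(-13) = 36 + 260 = 296
Since discriminant = 296 > 0, there are two real roots.
x = (-6 ± 2*sqrt(74)) / 10
Simplifying: x = (-3 ± sqrt(74)) / 5
Numerically: x ≈ 1.1205 or x ≈ -2.3205

x = (-3 + sqrt(74)) / 5 or x = (-3 - sqrt(74)) / 5


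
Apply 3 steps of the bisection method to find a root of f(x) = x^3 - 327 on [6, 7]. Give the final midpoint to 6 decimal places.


f(x) = x^3 - 327
f(6) = -111 < 0
f(7) = 16 > 0

Step 1: midpoint = (6.000000 + 7.000000)/2 = 6.500000
  f(6.500000) = -52.375000
  f(mid) < 0, so root is in [6.500000, 7.000000]

Step 2: midpoint = (6.500000 + 7.000000)/2 = 6.750000
  f(6.750000) = -19.453125
  f(mid) < 0, so root is in [6.750000, 7.000000]

Step 3: midpoint = (6.750000 + 7.000000)/2 = 6.875000
  f(6.875000) = -2.048828
  f(mid) < 0, so root is in [6.875000, 7.000000]

midpoint = 6.875000


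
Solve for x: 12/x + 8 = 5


Subtract 8 from both sides: 12/x = -3
Multiply both sides by x: 12 = -3 * x
Divide by -3: x = -4

x = -4


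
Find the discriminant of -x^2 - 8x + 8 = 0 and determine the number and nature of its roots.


For ax^2 + bx + c = 0, discriminant D = b^2 - 4ac
Here a = -1, b = -8, c = 8
D = (-8)^2 - 4(-1)(8) = 64 + 32 = 96

D = 96 > 0 but not a perfect square
The equation has 2 distinct real irrational roots.

Discriminant = 96, 2 distinct real irrational roots


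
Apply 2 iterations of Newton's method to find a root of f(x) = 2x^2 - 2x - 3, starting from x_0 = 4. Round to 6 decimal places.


Newton's method: x_(n+1) = x_n - f(x_n)/f'(x_n)
f(x) = 2x^2 - 2x - 3
f'(x) = 4x - 2

Iteration 1:
  f(4.000000) = 21.000000
  f'(4.000000) = 14.000000
  x_1 = 4.000000 - (21.000000)/(14.000000) = 2.500000

Iteration 2:
  f(2.500000) = 4.500000
  f'(2.500000) = 8.000000
  x_2 = 2.500000 - (4.500000)/(8.000000) = 1.937500

x_2 = 1.937500


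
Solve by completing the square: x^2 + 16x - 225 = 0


Start: x^2 + 16x - 225 = 0
Move constant: x^2 + 16x = 225
Half of 16 is 8, squared is 64
Add 64 to both sides: x^2 + 16x + 64 = 289
(x + 8)^2 = 289
x + 8 = ±17
x = -8 + 17 = 9 or x = -8 - 17 = -25

x = -25, x = 9


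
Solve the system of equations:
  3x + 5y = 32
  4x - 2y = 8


Using Cramer's rule:
Determinant D = (3)(-2) - (4)(5) = -6 - 20 = -26
Dx = (32)(-2) - (8)(5) = -64 - 40 = -104
Dy = (3)(8) - (4)(32) = 24 - 128 = -104
x = Dx/D = -104/-26 = 4
y = Dy/D = -104/-26 = 4

x = 4, y = 4


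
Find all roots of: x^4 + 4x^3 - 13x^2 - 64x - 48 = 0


Let p(x) = x^4 + 4x^3 - 13x^2 - 64x - 48. By the rational root theorem (leading coefficient 1), any rational root is an integer divisor of 48: try ±1, ±2, ... in turn.
Test x = 1: value = -120 ≠ 0.
Test x = -1: value = 0 ✓, so (x + 1) is a factor.
Synthetic division by (x + 1): bring down 1; 1(-1) + 4 = 3; 3(-1) - 13 = -16; (-16)(-1) - 64 = -48; (-48)(-1) - 48 = 0 → quotient x^3 + 3x^2 - 16x - 48, remainder 0.
Continue with the quotient x^3 + 3x^2 - 16x - 48 (candidates must divide 48; re-test x = -1 first in case it repeats).
Test x = -1: value = -30 ≠ 0.
Test x = 2: value = -60 ≠ 0.
Test x = -2: value = -12 ≠ 0.
Test x = 3: value = -42 ≠ 0.
Test x = -3: value = 0 ✓, so (x + 3) is a factor.
Synthetic division by (x + 3): bring down 1; 1(-3) + 3 = 0; 0(-3) - 16 = -16; (-16)(-3) - 48 = 0 → quotient x^2 - 16, remainder 0.
Solve the quadratic x^2 - 16 = 0: discriminant = 0^2 - 4(1)(-16) = 0 + 64 = 64.
sqrt(64) = 8, so x = (0 ± 8)/2: x = 4 or x = -4.
Collecting all roots found:

x = -4, x = -3, x = -1, x = 4


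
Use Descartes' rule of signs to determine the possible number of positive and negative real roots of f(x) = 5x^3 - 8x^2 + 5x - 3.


Descartes' rule of signs:

For positive roots, count sign changes in f(x) = 5x^3 - 8x^2 + 5x - 3:
Signs of coefficients: +, -, +, -
Number of sign changes: 3
Possible positive real roots: 3, 1

For negative roots, examine f(-x) = -5x^3 - 8x^2 - 5x - 3:
Signs of coefficients: -, -, -, -
Number of sign changes: 0
Possible negative real roots: 0

Positive roots: 3 or 1; Negative roots: 0


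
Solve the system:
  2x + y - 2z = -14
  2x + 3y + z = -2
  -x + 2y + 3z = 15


Using Cramer's rule. Expand each determinant along the first row.
D  = 2*[3*3 - 1*2] - 1*[2*3 - 1*(-1)] + (-2)*[2*2 - 3*(-1)]
  = 2*(7) - 1*(7) + (-2)*(7) = -7
Dx = (-14)*[3*3 - 1*2] - 1*[(-2)*3 - 1*15] + (-2)*[(-2)*2 - 3*15]
  = (-14)*(7) - 1*(-21) + (-2)*(-49) = 21
Dy = 2*[(-2)*3 - 1*15] - (-14)*[2*3 - 1*(-1)] + (-2)*[2*15 - (-2)*(-1)]
  = 2*(-21) - (-14)*(7) + (-2)*(28) = 0
Dz = 2*[3*15 - (-2)*2] - 1*[2*15 - (-2)*(-1)] + (-14)*[2*2 - 3*(-1)]
  = 2*(49) - 1*(28) + (-14)*(7) = -28
x = Dx/D = 21/-7 = -3, y = Dy/D = 0/-7 = 0, z = Dz/D = -28/-7 = 4
Check eq1: (2)(-3) + (1)(0) + (-2)(4) = -14 = -14 ✓
Check eq2: (2)(-3) + (3)(0) + (1)(4) = -2 = -2 ✓
Check eq3: (-1)(-3) + (2)(0) + (3)(4) = 15 = 15 ✓

x = -3, y = 0, z = 4


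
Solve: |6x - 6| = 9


An absolute value equation |expr| = 9 gives two cases:
Case 1: 6x - 6 = 9
  6x = 15, so x = 5/2
Case 2: 6x - 6 = -9
  6x = -3, so x = -1/2

x = -1/2, x = 5/2


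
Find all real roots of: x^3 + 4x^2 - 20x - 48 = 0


Let p(x) = x^3 + 4x^2 - 20x - 48. By the rational root theorem (leading coefficient 1), any rational root is an integer divisor of 48: try ±1, ±2, ... in turn.
Test x = 1: value = -63 ≠ 0.
Test x = -1: value = -25 ≠ 0.
Test x = 2: value = -64 ≠ 0.
Test x = -2: value = 0 ✓, so (x + 2) is a factor.
Synthetic division by (x + 2): bring down 1; 1(-2) + 4 = 2; 2(-2) - 20 = -24; (-24)(-2) - 48 = 0 → quotient x^2 + 2x - 24, remainder 0.
Solve the quadratic x^2 + 2x - 24 = 0: discriminant = 2^2 - 4(1)(-24) = 4 + 96 = 100.
sqrt(100) = 10, so x = (-2 ± 10)/2: x = 4 or x = -6.

x = -6, x = -2, x = 4


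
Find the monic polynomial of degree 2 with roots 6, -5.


A monic polynomial with roots 6, -5 is:
p(x) = (x - 6)(x + 5)
After multiplying by (x - 6): x - 6
After multiplying by (x + 5): x^2 - x - 30

x^2 - x - 30


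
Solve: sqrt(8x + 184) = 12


Square both sides: 8x + 184 = 12^2 = 144
8x = 144 - 184 = -40
x = -5
Check: sqrt(8*(-5) + 184) = sqrt(144) = 12 ✓

x = -5


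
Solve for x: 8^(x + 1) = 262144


Express both sides with the same base.
262144 = 8^6
Since the bases match, equate exponents: x + 1 = 6
So x = 6 - (1) = 5

x = 5


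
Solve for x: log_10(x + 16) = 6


Convert to exponential form: x + 16 = 10^6 = 1000000
x = 1000000 - 16 = 999984
Check: log_10(999984 + 16) = log_10(1000000) = log_10(1000000) = 6 ✓

x = 999984


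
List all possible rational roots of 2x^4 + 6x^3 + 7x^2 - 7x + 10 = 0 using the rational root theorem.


Rational root theorem: possible roots are ±p/q where:
  p divides the constant term (10): p ∈ {1, 2, 5, 10}
  q divides the leading coefficient (2): q ∈ {1, 2}

All possible rational roots: -10, -5, -5/2, -2, -1, -1/2, 1/2, 1, 2, 5/2, 5, 10

-10, -5, -5/2, -2, -1, -1/2, 1/2, 1, 2, 5/2, 5, 10


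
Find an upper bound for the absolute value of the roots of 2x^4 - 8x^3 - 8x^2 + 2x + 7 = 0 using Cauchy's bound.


Cauchy's bound: all roots r satisfy |r| <= 1 + max(|a_i/a_n|) for i = 0,...,n-1
where a_n is the leading coefficient.

Coefficients: [2, -8, -8, 2, 7]
Leading coefficient a_n = 2
Ratios |a_i/a_n|: 4, 4, 1, 7/2
Maximum ratio: 4
Cauchy's bound: |r| <= 1 + 4 = 5

Upper bound = 5


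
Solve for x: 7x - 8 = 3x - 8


Starting with: 7x - 8 = 3x - 8
Move all x terms to left: (7 - 3)x = -8 + 8
Simplify: 4x = 0
Divide both sides by 4: x = 0

x = 0


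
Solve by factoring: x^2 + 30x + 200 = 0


We need two numbers that multiply to 200 and add to 30.
Those numbers are 10 and 20 (since 10 * 20 = 200 and 10 + 20 = 30).
So x^2 + 30x + 200 = (x + 10)(x + 20) = 0
Setting each factor to zero: x = -10 or x = -20

x = -20, x = -10


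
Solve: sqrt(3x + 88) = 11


Square both sides: 3x + 88 = 11^2 = 121
3x = 121 - 88 = 33
x = 11
Check: sqrt(3*11 + 88) = sqrt(121) = 11 ✓

x = 11


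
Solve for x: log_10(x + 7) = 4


Convert to exponential form: x + 7 = 10^4 = 10000
x = 10000 - 7 = 9993
Check: log_10(9993 + 7) = log_10(10000) = log_10(10000) = 4 ✓

x = 9993


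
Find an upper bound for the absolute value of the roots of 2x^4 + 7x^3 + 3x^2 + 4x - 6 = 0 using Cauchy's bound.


Cauchy's bound: all roots r satisfy |r| <= 1 + max(|a_i/a_n|) for i = 0,...,n-1
where a_n is the leading coefficient.

Coefficients: [2, 7, 3, 4, -6]
Leading coefficient a_n = 2
Ratios |a_i/a_n|: 7/2, 3/2, 2, 3
Maximum ratio: 7/2
Cauchy's bound: |r| <= 1 + 7/2 = 9/2

Upper bound = 9/2


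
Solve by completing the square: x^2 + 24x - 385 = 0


Start: x^2 + 24x - 385 = 0
Move constant: x^2 + 24x = 385
Half of 24 is 12, squared is 144
Add 144 to both sides: x^2 + 24x + 144 = 529
(x + 12)^2 = 529
x + 12 = ±23
x = -12 + 23 = 11 or x = -12 - 23 = -35

x = -35, x = 11


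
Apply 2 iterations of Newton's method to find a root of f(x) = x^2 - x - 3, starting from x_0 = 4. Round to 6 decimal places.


Newton's method: x_(n+1) = x_n - f(x_n)/f'(x_n)
f(x) = x^2 - x - 3
f'(x) = 2x - 1

Iteration 1:
  f(4.000000) = 9.000000
  f'(4.000000) = 7.000000
  x_1 = 4.000000 - (9.000000)/(7.000000) = 2.714286

Iteration 2:
  f(2.714286) = 1.653061
  f'(2.714286) = 4.428571
  x_2 = 2.714286 - (1.653061)/(4.428571) = 2.341014

x_2 = 2.341014


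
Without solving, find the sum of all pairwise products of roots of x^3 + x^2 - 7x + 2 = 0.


By Vieta's formulas for x^3 + bx^2 + cx + d = 0:
  r1 + r2 + r3 = -b/a = -1
  r1*r2 + r1*r3 + r2*r3 = c/a = -7
  r1*r2*r3 = -d/a = -2


Sum of pairwise products = -7


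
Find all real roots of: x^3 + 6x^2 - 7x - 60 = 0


Let p(x) = x^3 + 6x^2 - 7x - 60. By the rational root theorem (leading coefficient 1), any rational root is an integer divisor of 60: try ±1, ±2, ... in turn.
Test x = 1: value = -60 ≠ 0.
Test x = -1: value = -48 ≠ 0.
Test x = 2: value = -42 ≠ 0.
Test x = -2: value = -30 ≠ 0.
Test x = 3: value = 0 ✓, so (x - 3) is a factor.
Synthetic division by (x - 3): bring down 1; 1(3) + 6 = 9; 9(3) - 7 = 20; 20(3) - 60 = 0 → quotient x^2 + 9x + 20, remainder 0.
Solve the quadratic x^2 + 9x + 20 = 0: discriminant = 9^2 - 4(1)(20) = 81 - 80 = 1.
sqrt(1) = 1, so x = (-9 ± 1)/2: x = -4 or x = -5.

x = -5, x = -4, x = 3


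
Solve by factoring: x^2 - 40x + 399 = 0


We need two numbers that multiply to 399 and add to -40.
Those numbers are -19 and -21 (since (-19) * (-21) = 399 and (-19) + (-21) = -40).
So x^2 - 40x + 399 = (x - 19)(x - 21) = 0
Setting each factor to zero: x = 19 or x = 21

x = 19, x = 21


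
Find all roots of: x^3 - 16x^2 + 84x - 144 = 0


Let p(x) = x^3 - 16x^2 + 84x - 144. By the rational root theorem (leading coefficient 1), any rational root is an integer divisor of 144: try ±1, ±2, ... in turn.
Test x = 1: value = -75 ≠ 0.
Test x = -1: value = -245 ≠ 0.
Test x = 2: value = -32 ≠ 0.
Test x = -2: value = -384 ≠ 0.
Test x = 3: value = -9 ≠ 0.
Test x = -3: value = -567 ≠ 0.
Test x = 4: value = 0 ✓, so (x - 4) is a factor.
Synthetic division by (x - 4): bring down 1; 1(4) - 16 = -12; (-12)(4) + 84 = 36; 36(4) - 144 = 0 → quotient x^2 - 12x + 36, remainder 0.
Solve the quadratic x^2 - 12x + 36 = 0: discriminant = (-12)^2 - 4(1)(36) = 144 - 144 = 0.
Discriminant = 0, so a double root: x = 12/2 = 6.
Collecting all roots found:

x = 4, x = 6 (multiplicity 2)


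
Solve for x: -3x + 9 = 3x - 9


Starting with: -3x + 9 = 3x - 9
Move all x terms to left: (-3 - 3)x = -9 - 9
Simplify: -6x = -18
Divide both sides by -6: x = 3

x = 3


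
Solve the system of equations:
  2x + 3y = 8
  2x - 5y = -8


Using Cramer's rule:
Determinant D = (2)(-5) - (2)(3) = -10 - 6 = -16
Dx = (8)(-5) - (-8)(3) = -40 + 24 = -16
Dy = (2)(-8) - (2)(8) = -16 - 16 = -32
x = Dx/D = -16/-16 = 1
y = Dy/D = -32/-16 = 2

x = 1, y = 2


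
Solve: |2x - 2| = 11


An absolute value equation |expr| = 11 gives two cases:
Case 1: 2x - 2 = 11
  2x = 13, so x = 13/2
Case 2: 2x - 2 = -11
  2x = -9, so x = -9/2

x = -9/2, x = 13/2


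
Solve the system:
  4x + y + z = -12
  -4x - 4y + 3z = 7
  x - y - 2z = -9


Using Cramer's rule. Expand each determinant along the first row.
D  = 4*[(-4)*(-2) - 3*(-1)] - 1*[(-4)*(-2) - 3*1] + 1*[(-4)*(-1) - (-4)*1]
  = 4*(11) - 1*(5) + 1*(8) = 47
Dx = (-12)*[(-4)*(-2) - 3*(-1)] - 1*[7*(-2) - 3*(-9)] + 1*[7*(-1) - (-4)*(-9)]
  = (-12)*(11) - 1*(13) + 1*(-43) = -188
Dy = 4*[7*(-2) - 3*(-9)] - (-12)*[(-4)*(-2) - 3*1] + 1*[(-4)*(-9) - 7*1]
  = 4*(13) - (-12)*(5) + 1*(29) = 141
Dz = 4*[(-4)*(-9) - 7*(-1)] - 1*[(-4)*(-9) - 7*1] + (-12)*[(-4)*(-1) - (-4)*1]
  = 4*(43) - 1*(29) + (-12)*(8) = 47
x = Dx/D = -188/47 = -4, y = Dy/D = 141/47 = 3, z = Dz/D = 47/47 = 1
Check eq1: (4)(-4) + (1)(3) + (1)(1) = -12 = -12 ✓
Check eq2: (-4)(-4) + (-4)(3) + (3)(1) = 7 = 7 ✓
Check eq3: (1)(-4) + (-1)(3) + (-2)(1) = -9 = -9 ✓

x = -4, y = 3, z = 1


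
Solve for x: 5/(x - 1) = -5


Multiply both sides by (x - 1): 5 = -5(x - 1)
Distribute: 5 = -5x + 5
-5x = 5 - 5 = 0
x = 0

x = 0


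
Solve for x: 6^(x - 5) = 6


Express both sides with the same base.
6 = 6^1
Since the bases match, equate exponents: x - 5 = 1
So x = 1 - (-5) = 6

x = 6


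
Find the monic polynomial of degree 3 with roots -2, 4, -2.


A monic polynomial with roots -2, 4, -2 is:
p(x) = (x + 2)(x - 4)(x + 2)
After multiplying by (x + 2): x + 2
After multiplying by (x - 4): x^2 - 2x - 8
After multiplying by (x + 2): x^3 - 12x - 16

x^3 - 12x - 16


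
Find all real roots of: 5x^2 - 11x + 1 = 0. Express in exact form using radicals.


Using the quadratic formula: x = (-b ± sqrt(b^2 - 4ac)) / (2a)
Here a = 5, b = -11, c = 1
Discriminant = b^2 - 4ac = (-11)^2 - 4(5)(1) = 121 - 20 = 101
Since discriminant = 101 > 0, there are two real roots.
x = (11 ± sqrt(101)) / 10
Numerically: x ≈ 2.1050 or x ≈ 0.0950

x = (11 + sqrt(101)) / 10 or x = (11 - sqrt(101)) / 10


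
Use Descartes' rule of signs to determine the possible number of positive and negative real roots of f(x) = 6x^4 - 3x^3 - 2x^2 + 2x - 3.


Descartes' rule of signs:

For positive roots, count sign changes in f(x) = 6x^4 - 3x^3 - 2x^2 + 2x - 3:
Signs of coefficients: +, -, -, +, -
Number of sign changes: 3
Possible positive real roots: 3, 1

For negative roots, examine f(-x) = 6x^4 + 3x^3 - 2x^2 - 2x - 3:
Signs of coefficients: +, +, -, -, -
Number of sign changes: 1
Possible negative real roots: 1

Positive roots: 3 or 1; Negative roots: 1


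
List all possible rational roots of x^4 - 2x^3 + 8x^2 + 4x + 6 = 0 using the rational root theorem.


Rational root theorem: possible roots are ±p/q where:
  p divides the constant term (6): p ∈ {1, 2, 3, 6}
  q divides the leading coefficient (1): q ∈ {1}

All possible rational roots: -6, -3, -2, -1, 1, 2, 3, 6

-6, -3, -2, -1, 1, 2, 3, 6


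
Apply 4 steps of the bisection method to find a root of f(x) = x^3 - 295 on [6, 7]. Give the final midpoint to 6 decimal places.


f(x) = x^3 - 295
f(6) = -79 < 0
f(7) = 48 > 0

Step 1: midpoint = (6.000000 + 7.000000)/2 = 6.500000
  f(6.500000) = -20.375000
  f(mid) < 0, so root is in [6.500000, 7.000000]

Step 2: midpoint = (6.500000 + 7.000000)/2 = 6.750000
  f(6.750000) = 12.546875
  f(mid) > 0, so root is in [6.500000, 6.750000]

Step 3: midpoint = (6.500000 + 6.750000)/2 = 6.625000
  f(6.625000) = -4.224609
  f(mid) < 0, so root is in [6.625000, 6.750000]

Step 4: midpoint = (6.625000 + 6.750000)/2 = 6.687500
  f(6.687500) = 4.082764
  f(mid) > 0, so root is in [6.625000, 6.687500]

midpoint = 6.687500


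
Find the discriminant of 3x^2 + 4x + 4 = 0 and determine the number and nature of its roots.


For ax^2 + bx + c = 0, discriminant D = b^2 - 4ac
Here a = 3, b = 4, c = 4
D = (4)^2 - 4(3)(4) = 16 - 48 = -32

D = -32 < 0
The equation has no real roots (2 complex conjugate roots).

Discriminant = -32, no real roots (2 complex conjugate roots)


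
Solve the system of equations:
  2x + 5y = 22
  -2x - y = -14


Using Cramer's rule:
Determinant D = (2)(-1) - (-2)(5) = -2 + 10 = 8
Dx = (22)(-1) - (-14)(5) = -22 + 70 = 48
Dy = (2)(-14) - (-2)(22) = -28 + 44 = 16
x = Dx/D = 48/8 = 6
y = Dy/D = 16/8 = 2

x = 6, y = 2


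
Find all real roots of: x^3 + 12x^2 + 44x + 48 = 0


Let p(x) = x^3 + 12x^2 + 44x + 48. By the rational root theorem (leading coefficient 1), any rational root is an integer divisor of 48: try ±1, ±2, ... in turn.
Test x = 1: value = 105 ≠ 0.
Test x = -1: value = 15 ≠ 0.
Test x = 2: value = 192 ≠ 0.
Test x = -2: value = 0 ✓, so (x + 2) is a factor.
Synthetic division by (x + 2): bring down 1; 1(-2) + 12 = 10; 10(-2) + 44 = 24; 24(-2) + 48 = 0 → quotient x^2 + 10x + 24, remainder 0.
Solve the quadratic x^2 + 10x + 24 = 0: discriminant = 10^2 - 4(1)(24) = 100 - 96 = 4.
sqrt(4) = 2, so x = (-10 ± 2)/2: x = -4 or x = -6.

x = -6, x = -4, x = -2


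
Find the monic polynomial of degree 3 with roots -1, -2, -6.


A monic polynomial with roots -1, -2, -6 is:
p(x) = (x + 1)(x + 2)(x + 6)
After multiplying by (x + 1): x + 1
After multiplying by (x + 2): x^2 + 3x + 2
After multiplying by (x + 6): x^3 + 9x^2 + 20x + 12

x^3 + 9x^2 + 20x + 12


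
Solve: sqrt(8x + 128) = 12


Square both sides: 8x + 128 = 12^2 = 144
8x = 144 - 128 = 16
x = 2
Check: sqrt(8*2 + 128) = sqrt(144) = 12 ✓

x = 2


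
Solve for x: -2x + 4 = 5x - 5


Starting with: -2x + 4 = 5x - 5
Move all x terms to left: (-2 - 5)x = -5 - 4
Simplify: -7x = -9
Divide both sides by -7: x = 9/7

x = 9/7


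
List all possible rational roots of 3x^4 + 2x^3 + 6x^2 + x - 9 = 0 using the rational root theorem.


Rational root theorem: possible roots are ±p/q where:
  p divides the constant term (-9): p ∈ {1, 3, 9}
  q divides the leading coefficient (3): q ∈ {1, 3}

All possible rational roots: -9, -3, -1, -1/3, 1/3, 1, 3, 9

-9, -3, -1, -1/3, 1/3, 1, 3, 9
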